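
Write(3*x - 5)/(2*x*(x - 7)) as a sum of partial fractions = 8/(7*(x - 7)) + 5/(14*x)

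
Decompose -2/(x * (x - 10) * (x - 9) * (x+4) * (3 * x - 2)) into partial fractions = -81/(9800*(3*x - 2)) - 1/(5096*(x + 4)) + 2/(2925*(x - 9)) - 1/(1960*(x - 10)) + 1/(360*x)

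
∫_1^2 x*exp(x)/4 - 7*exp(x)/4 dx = -3*exp(2)/2 + 7*E/4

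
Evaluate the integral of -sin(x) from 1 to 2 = -cos(1) + cos(2)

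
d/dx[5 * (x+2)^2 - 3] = 10*x + 20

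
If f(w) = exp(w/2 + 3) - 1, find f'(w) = exp(w/2 + 3)/2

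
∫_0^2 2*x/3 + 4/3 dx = 4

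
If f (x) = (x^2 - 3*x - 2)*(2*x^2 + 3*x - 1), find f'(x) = 8*x^3 - 9*x^2 - 28*x - 3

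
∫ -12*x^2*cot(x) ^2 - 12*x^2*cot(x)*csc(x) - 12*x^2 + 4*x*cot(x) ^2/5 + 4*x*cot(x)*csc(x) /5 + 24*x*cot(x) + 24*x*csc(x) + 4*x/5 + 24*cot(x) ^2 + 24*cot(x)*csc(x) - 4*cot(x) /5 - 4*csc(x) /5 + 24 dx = (cot(x) + csc(x))*(12*x^2 - 4*x/5 - 24) + C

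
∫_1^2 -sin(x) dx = -cos(1) + cos(2)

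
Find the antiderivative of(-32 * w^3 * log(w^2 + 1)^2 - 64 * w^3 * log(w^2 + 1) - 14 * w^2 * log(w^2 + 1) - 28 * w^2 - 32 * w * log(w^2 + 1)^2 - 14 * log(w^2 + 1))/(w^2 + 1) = 2*w*(-8*w*log(w^2 + 1) - 7)*log(w^2 + 1) + C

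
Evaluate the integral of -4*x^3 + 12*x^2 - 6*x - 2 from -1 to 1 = 4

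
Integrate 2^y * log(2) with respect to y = 2^y + C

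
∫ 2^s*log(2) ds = 2^s + C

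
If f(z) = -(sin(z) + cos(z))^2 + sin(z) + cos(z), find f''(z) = 8*sin(z)*cos(z) - sin(z) - cos(z)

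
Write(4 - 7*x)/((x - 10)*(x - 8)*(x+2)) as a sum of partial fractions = 3/(20*(x + 2)) + 13/(5*(x - 8)) - 11/(4*(x - 10))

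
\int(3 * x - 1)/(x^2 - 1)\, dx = log(3*x^3 + 3*x^2 - 3*x - 3) + C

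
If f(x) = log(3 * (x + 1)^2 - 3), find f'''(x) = (4*x^3 + 12*x^2 + 24*x + 16)/(x^6 + 6*x^5 + 12*x^4 + 8*x^3)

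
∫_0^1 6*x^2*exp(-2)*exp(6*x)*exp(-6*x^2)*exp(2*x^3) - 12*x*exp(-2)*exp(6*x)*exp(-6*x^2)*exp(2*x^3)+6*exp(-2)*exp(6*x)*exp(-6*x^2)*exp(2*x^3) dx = 1 - exp(-2)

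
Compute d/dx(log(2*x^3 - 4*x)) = (3*x^2 - 2)/(x^3 - 2*x)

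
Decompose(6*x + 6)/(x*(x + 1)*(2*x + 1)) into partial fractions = -12/(2*x + 1) + 6/x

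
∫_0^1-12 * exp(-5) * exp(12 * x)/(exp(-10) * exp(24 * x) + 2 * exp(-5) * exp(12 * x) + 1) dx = -exp(5)/(1 + exp(5)) + exp(-7)/(exp(-7) + 1)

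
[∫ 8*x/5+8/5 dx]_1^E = -61/5 - 4*E + (2*E + 7)^2/5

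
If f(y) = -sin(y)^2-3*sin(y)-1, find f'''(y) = (8*sin(y) + 3)*cos(y)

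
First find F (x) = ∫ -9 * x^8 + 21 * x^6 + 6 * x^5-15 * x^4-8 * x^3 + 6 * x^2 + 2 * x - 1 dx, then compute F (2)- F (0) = -174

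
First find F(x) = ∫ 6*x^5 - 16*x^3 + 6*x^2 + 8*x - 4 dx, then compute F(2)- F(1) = 25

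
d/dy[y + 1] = 1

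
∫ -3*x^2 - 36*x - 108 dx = -x^3 - 18*x^2 - 108*x + C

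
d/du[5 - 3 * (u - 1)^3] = -9*u^2 + 18*u - 9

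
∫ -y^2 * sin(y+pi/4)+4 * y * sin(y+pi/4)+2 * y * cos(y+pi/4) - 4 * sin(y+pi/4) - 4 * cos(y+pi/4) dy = (y - 2)^2*cos(y + pi/4) + C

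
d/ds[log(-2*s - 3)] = 2/(2*s + 3)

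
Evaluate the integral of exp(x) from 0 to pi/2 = -1 + exp(pi/2)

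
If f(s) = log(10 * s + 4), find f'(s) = 5/(5*s + 2)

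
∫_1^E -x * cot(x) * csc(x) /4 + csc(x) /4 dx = -csc(1)/4 + E*csc(E)/4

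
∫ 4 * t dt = 2*t^2 + C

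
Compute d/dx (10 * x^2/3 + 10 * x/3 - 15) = 20*x/3 + 10/3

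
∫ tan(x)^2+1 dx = tan(x) + C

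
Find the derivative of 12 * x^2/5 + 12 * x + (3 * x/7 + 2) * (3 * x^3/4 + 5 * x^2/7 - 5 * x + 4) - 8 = 9*x^3/7 + 531*x^2/98 + 118*x/35 + 26/7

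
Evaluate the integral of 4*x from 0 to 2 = 8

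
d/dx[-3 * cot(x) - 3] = 3/sin(x)^2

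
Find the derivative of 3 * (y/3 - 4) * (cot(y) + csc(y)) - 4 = -y*cot(y)^2 - y*cot(y)*csc(y) - y + 12*cot(y)^2 + 12*cot(y)*csc(y) + cot(y) + csc(y) + 12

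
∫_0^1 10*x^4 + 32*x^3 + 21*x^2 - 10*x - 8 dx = 4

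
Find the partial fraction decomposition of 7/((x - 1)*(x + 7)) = -7/(8*(x + 7)) + 7/(8*(x - 1))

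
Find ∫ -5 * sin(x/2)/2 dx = 5*cos(x/2) + C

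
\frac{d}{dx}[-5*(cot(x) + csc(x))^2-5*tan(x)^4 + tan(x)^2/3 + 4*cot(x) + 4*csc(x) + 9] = 62*sin(x)/(3*cos(x)^3) - 20*sin(x)/cos(x)^5 - 10/sin(x) - 4*cos(x)/sin(x)^2 - 4/sin(x)^2 + 20*cos(x)/sin(x)^3 + 20/sin(x)^3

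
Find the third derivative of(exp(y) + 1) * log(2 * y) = (y^3*exp(y)*log(y) + y^3*exp(y)*log(2) + 3*y^2*exp(y) - 3*y*exp(y) + 2*exp(y) + 2)/y^3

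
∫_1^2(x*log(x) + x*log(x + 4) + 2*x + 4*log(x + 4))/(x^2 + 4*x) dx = -2*log(5) + (log(2) + 2)*log(6)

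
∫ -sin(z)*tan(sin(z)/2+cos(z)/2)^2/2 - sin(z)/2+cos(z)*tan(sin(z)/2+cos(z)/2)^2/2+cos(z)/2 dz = tan(sqrt(2)*sin(z + pi/4)/2) + C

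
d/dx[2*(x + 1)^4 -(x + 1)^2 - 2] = 8*x^3 + 24*x^2 + 22*x + 6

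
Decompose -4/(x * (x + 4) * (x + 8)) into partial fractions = -1/(8*(x + 8)) + 1/(4*(x + 4)) - 1/(8*x)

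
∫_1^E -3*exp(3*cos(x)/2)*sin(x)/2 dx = -exp(3*cos(1)/2) + exp(3*cos(E)/2)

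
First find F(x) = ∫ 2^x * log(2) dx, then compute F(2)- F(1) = 2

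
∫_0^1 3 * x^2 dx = 1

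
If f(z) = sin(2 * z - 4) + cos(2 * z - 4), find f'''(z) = 8*sin(2*z - 4) - 8*cos(2*z - 4)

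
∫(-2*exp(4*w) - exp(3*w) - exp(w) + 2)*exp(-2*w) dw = -4*sinh(w)^2 - 2*sinh(w) + C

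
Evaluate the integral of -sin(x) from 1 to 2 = -cos(1) + cos(2)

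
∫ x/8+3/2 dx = x^2/16 + 3*x/2 + C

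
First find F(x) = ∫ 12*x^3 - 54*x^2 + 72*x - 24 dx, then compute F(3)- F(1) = 12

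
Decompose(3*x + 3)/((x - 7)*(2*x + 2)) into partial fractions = 3/(2*(x - 7))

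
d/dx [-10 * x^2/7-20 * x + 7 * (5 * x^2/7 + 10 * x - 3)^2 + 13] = 100*x^3/7 + 300*x^2 + 9360*x/7 - 440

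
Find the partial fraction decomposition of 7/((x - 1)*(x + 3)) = -7/(4*(x + 3)) + 7/(4*(x - 1))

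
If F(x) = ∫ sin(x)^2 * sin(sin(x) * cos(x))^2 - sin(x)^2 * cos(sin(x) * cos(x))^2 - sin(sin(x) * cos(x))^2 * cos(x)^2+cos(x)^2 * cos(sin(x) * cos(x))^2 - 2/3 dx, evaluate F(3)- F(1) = -4/3 - sin(sin(2))/2 + sin(sin(6))/2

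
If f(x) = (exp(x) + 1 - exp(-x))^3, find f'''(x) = (27*exp(6*x) + 24*exp(5*x) - 24*exp(x) + 27)*exp(-3*x)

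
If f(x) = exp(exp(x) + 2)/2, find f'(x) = exp(x + exp(x) + 2)/2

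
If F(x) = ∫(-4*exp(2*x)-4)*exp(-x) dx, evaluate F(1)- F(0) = -4*E + 4*exp(-1)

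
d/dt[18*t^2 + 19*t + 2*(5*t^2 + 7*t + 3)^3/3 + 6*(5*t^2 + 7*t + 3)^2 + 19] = 500*t^5 + 1750*t^4 + 3160*t^3 + 3206*t^2 + 1752*t + 397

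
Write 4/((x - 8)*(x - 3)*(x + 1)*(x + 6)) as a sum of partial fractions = -2/(315*(x + 6)) + 1/(45*(x + 1)) - 1/(45*(x - 3)) + 2/(315*(x - 8))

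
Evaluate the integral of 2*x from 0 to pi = pi^2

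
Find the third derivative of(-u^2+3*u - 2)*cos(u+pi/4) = -u^2*sin(u + pi/4) + 3*u*sin(u + pi/4) + 6*u*cos(u + pi/4) + 4*sin(u + pi/4) - 9*cos(u + pi/4)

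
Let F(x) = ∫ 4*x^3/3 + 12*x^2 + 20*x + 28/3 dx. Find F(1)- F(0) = 71/3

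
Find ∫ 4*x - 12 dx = 2*x^2 - 12*x + C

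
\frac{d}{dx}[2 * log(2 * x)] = 2/x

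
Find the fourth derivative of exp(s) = exp(s)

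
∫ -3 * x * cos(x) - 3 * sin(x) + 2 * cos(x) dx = (2 - 3*x)*sin(x) + C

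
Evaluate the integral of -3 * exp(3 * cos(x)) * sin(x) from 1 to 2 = -exp(3*cos(1)) + exp(3*cos(2))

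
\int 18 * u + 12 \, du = 9*u^2 + 12*u + C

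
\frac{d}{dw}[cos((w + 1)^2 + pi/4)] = -2*w*sin(w^2 + 2*w + pi/4 + 1) - 2*sin(w^2 + 2*w + pi/4 + 1)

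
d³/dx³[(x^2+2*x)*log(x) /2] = (x - 1)/x^2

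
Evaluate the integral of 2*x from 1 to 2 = 3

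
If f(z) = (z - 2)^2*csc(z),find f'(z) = (-z^2*cos(z)/sin(z) + 2*z + 4*z*cos(z)/sin(z) - 4 - 4*cos(z)/sin(z))/sin(z)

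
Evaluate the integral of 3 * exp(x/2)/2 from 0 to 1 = -3 + 3*exp(1/2)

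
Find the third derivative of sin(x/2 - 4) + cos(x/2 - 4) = -sqrt(2)*cos(x/2 - 4 + pi/4)/8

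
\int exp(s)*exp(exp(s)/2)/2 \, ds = exp(exp(s)/2) + C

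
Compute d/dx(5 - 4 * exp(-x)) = 4*exp(-x)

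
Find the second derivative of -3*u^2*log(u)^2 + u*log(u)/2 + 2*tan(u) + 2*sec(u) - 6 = (-12*u*log(u)^2 - 36*u*log(u) + 8*u*tan(u)^3 + 8*u*tan(u)^2*sec(u) + 8*u*tan(u) + 4*u*sec(u) - 12*u + 1)/(2*u)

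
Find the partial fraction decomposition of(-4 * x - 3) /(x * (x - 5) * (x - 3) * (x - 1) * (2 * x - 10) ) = 7/(64*(x - 1)) - 5/(16*(x - 3)) + 357/(1600*(x - 5)) - 23/(80*(x - 5)^2) - 1/(50*x)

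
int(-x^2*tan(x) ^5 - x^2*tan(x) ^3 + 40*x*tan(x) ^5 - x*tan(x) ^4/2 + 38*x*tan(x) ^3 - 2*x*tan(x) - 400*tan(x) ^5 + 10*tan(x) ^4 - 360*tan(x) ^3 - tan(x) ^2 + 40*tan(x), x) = (-x - (x - 20)^2*tan(x)^2/4 + 20)*tan(x)^2 + C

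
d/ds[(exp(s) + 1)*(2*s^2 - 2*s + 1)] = 2*s^2*exp(s) + 2*s*exp(s) + 4*s - exp(s) - 2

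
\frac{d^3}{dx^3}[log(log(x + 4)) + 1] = (2*log(x + 4)^2 + 3*log(x + 4) + 2)/(x^3*log(x + 4)^3 + 12*x^2*log(x + 4)^3 + 48*x*log(x + 4)^3 + 64*log(x + 4)^3)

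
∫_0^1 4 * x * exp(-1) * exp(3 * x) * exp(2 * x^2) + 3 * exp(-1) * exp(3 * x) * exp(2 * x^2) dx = -exp(-1) + exp(4)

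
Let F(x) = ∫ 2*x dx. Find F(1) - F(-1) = 0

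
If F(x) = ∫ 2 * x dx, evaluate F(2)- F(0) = 4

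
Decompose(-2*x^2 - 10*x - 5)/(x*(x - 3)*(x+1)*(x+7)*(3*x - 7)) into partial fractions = 3177/(3920*(3*x - 7)) - 11/(3920*(x + 7)) - 1/(80*(x + 1)) - 53/(240*(x - 3)) - 5/(147*x)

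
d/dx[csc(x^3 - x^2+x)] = (-3*x^2 + 2*x - 1)*cos(x*(x^2 - x + 1))/sin(x*(x^2 - x + 1))^2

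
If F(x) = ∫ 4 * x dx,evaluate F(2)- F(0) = 8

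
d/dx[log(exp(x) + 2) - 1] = exp(x)/(exp(x) + 2)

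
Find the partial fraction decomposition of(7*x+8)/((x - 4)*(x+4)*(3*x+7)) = 15/(19*(3*x + 7)) - 1/(2*(x + 4)) + 9/(38*(x - 4))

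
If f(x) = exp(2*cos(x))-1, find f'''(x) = 2*(-4*sin(x)^2 + 6*cos(x) + 1)*exp(2*cos(x))*sin(x)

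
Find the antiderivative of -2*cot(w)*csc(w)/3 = 2/(3*sin(w)) + C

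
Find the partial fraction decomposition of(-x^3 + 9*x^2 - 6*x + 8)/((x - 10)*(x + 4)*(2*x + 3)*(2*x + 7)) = 1457/(216*(2*x + 7)) - 65/(184*(2*x + 3)) - 24/(7*(x + 4)) - 76/(4347*(x - 10))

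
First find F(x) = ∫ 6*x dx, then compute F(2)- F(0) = 12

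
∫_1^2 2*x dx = 3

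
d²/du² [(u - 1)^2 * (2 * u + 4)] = 12*u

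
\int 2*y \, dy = y^2 + C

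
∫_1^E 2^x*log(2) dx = -2 + 2^E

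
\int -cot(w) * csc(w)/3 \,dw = csc(w)/3 + C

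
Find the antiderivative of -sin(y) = cos(y) + C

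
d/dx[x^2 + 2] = 2*x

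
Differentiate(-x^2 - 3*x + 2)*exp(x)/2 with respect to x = -x^2*exp(x)/2 - 5*x*exp(x)/2 - exp(x)/2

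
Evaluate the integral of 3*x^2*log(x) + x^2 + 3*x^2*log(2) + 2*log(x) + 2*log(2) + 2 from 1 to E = -3*log(2) + (2*E + exp(3))*log(2*E)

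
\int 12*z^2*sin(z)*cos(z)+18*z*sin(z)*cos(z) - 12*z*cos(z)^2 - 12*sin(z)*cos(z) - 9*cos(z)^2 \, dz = (-6*z^2 - 9*z + 6)*cos(z)^2 + C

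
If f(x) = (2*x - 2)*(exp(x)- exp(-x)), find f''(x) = (2*x*exp(2*x) - 2*x + 2*exp(2*x) + 6)*exp(-x)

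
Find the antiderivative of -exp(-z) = exp(-z) + C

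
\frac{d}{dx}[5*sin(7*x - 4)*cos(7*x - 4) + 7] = 35*cos(14*x - 8)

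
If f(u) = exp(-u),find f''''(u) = exp(-u)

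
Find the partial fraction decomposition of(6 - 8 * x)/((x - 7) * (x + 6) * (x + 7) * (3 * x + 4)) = -9/(119*(3*x + 4)) - 31/(119*(x + 7)) + 27/(91*(x + 6)) - 1/(91*(x - 7))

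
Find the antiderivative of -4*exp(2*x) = -2*exp(2*x) + C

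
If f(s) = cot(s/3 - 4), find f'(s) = -1/(3*sin(s/3 - 4)^2)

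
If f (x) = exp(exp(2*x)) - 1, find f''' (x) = 8*exp(2*x + exp(2*x)) + 24*exp(4*x + exp(2*x)) + 8*exp(6*x + exp(2*x))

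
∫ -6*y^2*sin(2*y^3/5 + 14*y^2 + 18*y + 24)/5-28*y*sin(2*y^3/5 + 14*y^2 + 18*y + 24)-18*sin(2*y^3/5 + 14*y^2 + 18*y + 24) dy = cos(2*y^3/5 + 14*y^2 + 18*y + 24) + C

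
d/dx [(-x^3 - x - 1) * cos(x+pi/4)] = x^3*sin(x + pi/4) - 3*x^2*cos(x + pi/4) + x*sin(x + pi/4) + sqrt(2)*sin(x)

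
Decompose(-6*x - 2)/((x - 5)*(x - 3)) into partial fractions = 10/(x - 3) - 16/(x - 5)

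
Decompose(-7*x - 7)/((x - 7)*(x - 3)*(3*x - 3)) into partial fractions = -7/(18*(x - 1)) + 7/(6*(x - 3)) - 7/(9*(x - 7))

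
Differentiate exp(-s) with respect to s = -exp(-s)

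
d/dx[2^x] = 2^x*log(2)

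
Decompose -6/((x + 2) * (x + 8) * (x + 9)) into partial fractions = -6/(7*(x + 9)) + 1/(x + 8) - 1/(7*(x + 2))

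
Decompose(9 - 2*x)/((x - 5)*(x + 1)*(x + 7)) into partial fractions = 23/(72*(x + 7)) - 11/(36*(x + 1)) - 1/(72*(x - 5))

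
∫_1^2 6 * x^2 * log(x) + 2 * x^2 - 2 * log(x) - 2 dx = 12*log(2)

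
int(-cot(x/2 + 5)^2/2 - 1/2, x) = cot(x/2 + 5) + C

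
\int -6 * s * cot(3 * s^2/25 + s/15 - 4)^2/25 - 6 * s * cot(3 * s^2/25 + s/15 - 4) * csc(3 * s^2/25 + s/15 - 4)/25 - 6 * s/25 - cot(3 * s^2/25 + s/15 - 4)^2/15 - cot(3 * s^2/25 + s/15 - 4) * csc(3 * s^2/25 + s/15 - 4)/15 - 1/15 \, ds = cot(3*s^2/25 + s/15 - 4) + csc(3*s^2/25 + s/15 - 4) + C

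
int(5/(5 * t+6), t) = log(5*t + 6) + C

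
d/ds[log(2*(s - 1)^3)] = 3/(s - 1)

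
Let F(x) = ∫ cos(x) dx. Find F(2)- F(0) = sin(2)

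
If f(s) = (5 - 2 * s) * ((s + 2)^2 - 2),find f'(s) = -6*s^2 - 6*s + 16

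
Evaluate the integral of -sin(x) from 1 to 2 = -cos(1) + cos(2)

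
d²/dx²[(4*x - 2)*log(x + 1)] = (4*x + 10)/(x^2 + 2*x + 1)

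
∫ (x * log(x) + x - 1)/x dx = (x - 1)*log(x) + C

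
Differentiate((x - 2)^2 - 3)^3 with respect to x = 6*x^5 - 60*x^4 + 204*x^3 - 264*x^2 + 102*x - 12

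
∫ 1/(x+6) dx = log(2*x/3 + 4) + C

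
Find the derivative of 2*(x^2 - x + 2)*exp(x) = 2*x^2*exp(x) + 2*x*exp(x) + 2*exp(x)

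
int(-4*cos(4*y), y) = -sin(4*y) + C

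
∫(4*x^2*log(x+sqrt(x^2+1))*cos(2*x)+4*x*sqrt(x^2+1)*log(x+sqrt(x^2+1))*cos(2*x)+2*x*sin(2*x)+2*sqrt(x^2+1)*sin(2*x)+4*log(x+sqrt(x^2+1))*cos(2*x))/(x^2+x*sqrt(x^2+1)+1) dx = 2*log(x + sqrt(x^2 + 1))*sin(2*x) + C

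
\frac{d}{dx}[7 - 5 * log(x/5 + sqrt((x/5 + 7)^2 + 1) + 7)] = (-5*x - 5*sqrt(x^2 + 70*x + 1250) - 175)/(x^2 + x*sqrt(x^2 + 70*x + 1250) + 70*x + 35*sqrt(x^2 + 70*x + 1250) + 1250)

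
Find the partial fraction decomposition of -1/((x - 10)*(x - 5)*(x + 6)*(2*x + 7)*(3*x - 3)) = 16/(61965*(2*x + 7)) - 1/(18480*(x + 6)) - 1/(6804*(x - 1)) + 1/(11220*(x - 5)) - 1/(58320*(x - 10))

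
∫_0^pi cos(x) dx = 0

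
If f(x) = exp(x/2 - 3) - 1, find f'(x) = exp(x/2 - 3)/2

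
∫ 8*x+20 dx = 4*x^2 + 20*x + C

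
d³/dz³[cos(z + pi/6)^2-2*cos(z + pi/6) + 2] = -2*sin(z + pi/6) + 4*sin(2*z + pi/3)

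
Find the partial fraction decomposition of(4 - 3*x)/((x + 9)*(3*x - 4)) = -1/(x + 9)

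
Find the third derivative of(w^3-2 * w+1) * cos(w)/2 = w^3*sin(w)/2 - 9*w^2*cos(w)/2 - 10*w*sin(w) + sin(w)/2 + 6*cos(w)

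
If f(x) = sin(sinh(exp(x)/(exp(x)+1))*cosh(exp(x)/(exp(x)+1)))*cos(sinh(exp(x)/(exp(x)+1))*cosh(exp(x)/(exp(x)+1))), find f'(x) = exp(x)*cos(2*sinh(exp(x)/(exp(x) + 1))*cosh(exp(x)/(exp(x) + 1)))*cosh(2*exp(x)/(exp(x) + 1))/(exp(2*x) + 2*exp(x) + 1)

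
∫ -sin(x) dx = cos(x) + C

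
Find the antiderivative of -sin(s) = cos(s) + C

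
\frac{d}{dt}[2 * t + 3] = 2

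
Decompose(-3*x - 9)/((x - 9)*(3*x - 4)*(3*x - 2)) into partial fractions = -33/(50*(3*x - 2)) + 39/(46*(3*x - 4)) - 36/(575*(x - 9))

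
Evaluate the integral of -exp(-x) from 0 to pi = -1 + exp(-pi)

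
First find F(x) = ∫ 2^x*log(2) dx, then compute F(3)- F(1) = 6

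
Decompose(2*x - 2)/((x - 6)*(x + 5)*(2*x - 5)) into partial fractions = -4/(35*(2*x - 5)) - 4/(55*(x + 5)) + 10/(77*(x - 6))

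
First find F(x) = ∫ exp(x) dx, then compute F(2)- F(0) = -1 + exp(2)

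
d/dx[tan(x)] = cos(x)^(-2)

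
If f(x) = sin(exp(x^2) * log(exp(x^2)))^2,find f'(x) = 2*x*(x^2 + 1)*exp(x^2)*sin(2*x^2*exp(x^2))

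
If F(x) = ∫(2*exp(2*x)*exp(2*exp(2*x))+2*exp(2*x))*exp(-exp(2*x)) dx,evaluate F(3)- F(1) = -exp(exp(2)) - exp(-exp(6)) + exp(-exp(2)) + exp(exp(6))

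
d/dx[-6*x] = -6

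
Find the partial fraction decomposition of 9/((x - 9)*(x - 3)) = -3/(2*(x - 3)) + 3/(2*(x - 9))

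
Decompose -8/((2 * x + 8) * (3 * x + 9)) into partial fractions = 4/(3*(x + 4)) - 4/(3*(x + 3))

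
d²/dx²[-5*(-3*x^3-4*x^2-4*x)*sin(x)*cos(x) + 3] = -30*x^3*sin(2*x) - 40*x^2*sin(2*x) + 90*x^2*cos(2*x) + 5*x*sin(2*x) + 80*x*cos(2*x) + 20*sin(2*x) + 40*cos(2*x)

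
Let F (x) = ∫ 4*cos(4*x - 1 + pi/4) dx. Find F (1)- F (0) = sin(pi/4 + 3) - cos(pi/4 + 1)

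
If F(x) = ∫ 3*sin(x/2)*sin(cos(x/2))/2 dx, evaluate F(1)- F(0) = -3*cos(1) + 3*cos(cos(1/2))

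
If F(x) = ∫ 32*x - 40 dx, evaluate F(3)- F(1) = 48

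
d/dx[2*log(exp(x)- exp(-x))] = (2*exp(2*x) + 2)/(exp(2*x) - 1)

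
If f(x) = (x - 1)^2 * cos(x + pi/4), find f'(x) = -x^2*sin(x + pi/4) + 2*x*sin(x + pi/4) + 2*x*cos(x + pi/4) - sin(x + pi/4) - 2*cos(x + pi/4)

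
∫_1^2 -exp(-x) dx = -exp(-1) + exp(-2)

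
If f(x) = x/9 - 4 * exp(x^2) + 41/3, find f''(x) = -16*x^2*exp(x^2) - 8*exp(x^2)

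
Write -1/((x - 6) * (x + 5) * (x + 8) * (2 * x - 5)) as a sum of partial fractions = 8/(2205*(2*x - 5)) + 1/(882*(x + 8)) - 1/(495*(x + 5)) - 1/(1078*(x - 6))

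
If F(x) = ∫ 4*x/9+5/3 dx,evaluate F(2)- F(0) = 38/9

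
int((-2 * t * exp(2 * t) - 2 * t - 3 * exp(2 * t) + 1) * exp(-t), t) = -2*(2*t + 1)*sinh(t) + C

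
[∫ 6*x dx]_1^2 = 9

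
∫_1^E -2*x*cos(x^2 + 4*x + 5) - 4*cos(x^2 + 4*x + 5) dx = sin(10) - sin(1 + (2 + E)^2)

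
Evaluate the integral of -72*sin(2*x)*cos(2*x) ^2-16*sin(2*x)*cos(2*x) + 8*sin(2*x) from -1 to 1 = 0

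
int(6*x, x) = 3*x^2 + C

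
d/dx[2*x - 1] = 2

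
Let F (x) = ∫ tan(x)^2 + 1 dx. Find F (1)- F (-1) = 2*tan(1)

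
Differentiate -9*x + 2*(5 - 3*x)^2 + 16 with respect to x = 36*x - 69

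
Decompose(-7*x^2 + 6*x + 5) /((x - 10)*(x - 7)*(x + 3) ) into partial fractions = -38/(65*(x + 3)) + 148/(15*(x - 7)) - 635/(39*(x - 10))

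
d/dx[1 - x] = -1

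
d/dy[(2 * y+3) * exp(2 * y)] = 4*y*exp(2*y) + 8*exp(2*y)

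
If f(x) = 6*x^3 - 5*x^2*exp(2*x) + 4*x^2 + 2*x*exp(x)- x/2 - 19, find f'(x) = -10*x^2*exp(2*x) + 18*x^2 - 10*x*exp(2*x) + 2*x*exp(x) + 8*x + 2*exp(x) - 1/2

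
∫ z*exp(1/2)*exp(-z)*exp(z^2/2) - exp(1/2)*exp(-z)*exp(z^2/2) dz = exp((z - 1)^2/2) + C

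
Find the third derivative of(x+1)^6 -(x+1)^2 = 120*x^3 + 360*x^2 + 360*x + 120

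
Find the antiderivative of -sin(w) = cos(w) + C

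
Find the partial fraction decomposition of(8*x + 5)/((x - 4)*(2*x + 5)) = 30/(13*(2*x + 5)) + 37/(13*(x - 4))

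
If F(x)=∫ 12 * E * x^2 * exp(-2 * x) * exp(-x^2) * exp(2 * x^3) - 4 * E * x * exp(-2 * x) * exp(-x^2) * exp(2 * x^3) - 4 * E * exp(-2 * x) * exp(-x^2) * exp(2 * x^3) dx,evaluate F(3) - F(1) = -2 + 2*exp(40)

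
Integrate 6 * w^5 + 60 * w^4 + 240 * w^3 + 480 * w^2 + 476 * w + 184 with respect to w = w^6 + 12*w^5 + 60*w^4 + 160*w^3 + 238*w^2 + 184*w + C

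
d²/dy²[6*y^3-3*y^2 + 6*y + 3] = 36*y - 6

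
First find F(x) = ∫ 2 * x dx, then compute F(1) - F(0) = 1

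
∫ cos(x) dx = sin(x) + C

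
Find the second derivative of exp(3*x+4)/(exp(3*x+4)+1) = (9*exp(3*x + 4) - 9*exp(6*x + 8))/(exp(12)*exp(9*x) + 3*exp(8)*exp(6*x) + 3*exp(4)*exp(3*x) + 1)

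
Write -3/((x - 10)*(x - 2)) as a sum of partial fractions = 3/(8*(x - 2)) - 3/(8*(x - 10))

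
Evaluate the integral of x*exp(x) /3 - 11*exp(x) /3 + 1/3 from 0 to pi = (-4 + pi/3)*(1 + exp(pi)) + 8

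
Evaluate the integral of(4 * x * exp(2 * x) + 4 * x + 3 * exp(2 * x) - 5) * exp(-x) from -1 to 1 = -2*E + 2*exp(-1)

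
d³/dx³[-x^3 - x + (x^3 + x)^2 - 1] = 120*x^3 + 48*x - 6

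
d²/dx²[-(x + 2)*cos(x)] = x*cos(x) + 2*sin(x) + 2*cos(x)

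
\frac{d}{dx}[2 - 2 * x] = -2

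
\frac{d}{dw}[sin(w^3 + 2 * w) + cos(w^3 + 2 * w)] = -3*w^2*sin(w^3 + 2*w) + 3*w^2*cos(w^3 + 2*w) - 2*sin(w^3 + 2*w) + 2*cos(w^3 + 2*w)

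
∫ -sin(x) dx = cos(x) + C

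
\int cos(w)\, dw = sin(w) + C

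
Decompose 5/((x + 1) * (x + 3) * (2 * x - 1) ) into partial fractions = 20/(21*(2*x - 1)) + 5/(14*(x + 3)) - 5/(6*(x + 1))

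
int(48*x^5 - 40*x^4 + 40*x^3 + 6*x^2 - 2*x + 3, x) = 8*x^6 - 8*x^5 + 10*x^4 + 2*x^3 - x^2 + 3*x + C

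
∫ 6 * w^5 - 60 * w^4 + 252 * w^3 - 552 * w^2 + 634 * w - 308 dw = w^6 - 12*w^5 + 63*w^4 - 184*w^3 + 317*w^2 - 308*w + C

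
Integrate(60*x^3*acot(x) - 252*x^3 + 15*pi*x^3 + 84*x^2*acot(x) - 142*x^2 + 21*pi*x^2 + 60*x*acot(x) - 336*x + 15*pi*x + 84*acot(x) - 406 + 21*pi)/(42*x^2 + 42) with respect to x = -3*x^2 - 8*x/3 + (4*acot(x) + pi)*(5*x^2 + 14*x + 49)/28 + C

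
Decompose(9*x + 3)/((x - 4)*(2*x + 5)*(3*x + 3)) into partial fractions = -2/(3*(2*x + 5)) + 2/(15*(x + 1)) + 1/(5*(x - 4))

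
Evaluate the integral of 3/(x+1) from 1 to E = -3*log(2) + 3*log(1 + E)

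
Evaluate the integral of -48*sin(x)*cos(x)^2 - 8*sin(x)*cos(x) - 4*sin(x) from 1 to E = 16*cos(E) - 16*cos(1) + 4*cos(3*E) - 2*cos(2) + 2*cos(2*E) - 4*cos(3)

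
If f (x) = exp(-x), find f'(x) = -exp(-x)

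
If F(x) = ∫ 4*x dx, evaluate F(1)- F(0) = 2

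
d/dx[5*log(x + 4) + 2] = 5/(x + 4)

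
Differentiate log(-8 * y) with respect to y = 1/y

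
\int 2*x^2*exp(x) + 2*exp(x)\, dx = 2*((x - 1)^2 + 2)*exp(x) + C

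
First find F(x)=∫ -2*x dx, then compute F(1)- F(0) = -1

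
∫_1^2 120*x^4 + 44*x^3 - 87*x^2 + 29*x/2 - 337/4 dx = 1287/2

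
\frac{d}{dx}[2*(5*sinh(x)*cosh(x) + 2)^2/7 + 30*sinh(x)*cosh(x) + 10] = 25*sinh(4*x)/7 + 250*cosh(2*x)/7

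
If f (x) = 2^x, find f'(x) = 2^x*log(2)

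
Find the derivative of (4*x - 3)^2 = 32*x - 24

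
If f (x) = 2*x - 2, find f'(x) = 2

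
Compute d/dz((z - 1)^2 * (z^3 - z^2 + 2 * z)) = 5*z^4 - 12*z^3 + 15*z^2 - 10*z + 2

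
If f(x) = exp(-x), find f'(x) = -exp(-x)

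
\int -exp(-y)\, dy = exp(-y) + C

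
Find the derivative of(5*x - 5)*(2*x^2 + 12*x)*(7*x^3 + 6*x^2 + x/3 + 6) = 420*x^5 + 2050*x^4 - 1400*x^3/3 - 850*x^2 + 560*x - 360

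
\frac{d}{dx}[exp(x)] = exp(x)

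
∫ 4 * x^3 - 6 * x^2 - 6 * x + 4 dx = x^4 - 2*x^3 - 3*x^2 + 4*x + C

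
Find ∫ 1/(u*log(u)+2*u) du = log(2*log(u) + 4) + C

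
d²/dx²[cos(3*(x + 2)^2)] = -36*x^2*cos(3*(x^2 + 4*x + 4)) - 144*x*cos(3*(x^2 + 4*x + 4)) - 6*sin(3*(x^2 + 4*x + 4)) - 144*cos(3*(x^2 + 4*x + 4))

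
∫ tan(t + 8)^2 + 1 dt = tan(t + 8) + C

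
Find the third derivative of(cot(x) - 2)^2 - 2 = -24*cot(x)^5 + 24*cot(x)^4 - 40*cot(x)^3 + 32*cot(x)^2 - 16*cot(x) + 8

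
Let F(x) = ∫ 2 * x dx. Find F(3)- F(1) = 8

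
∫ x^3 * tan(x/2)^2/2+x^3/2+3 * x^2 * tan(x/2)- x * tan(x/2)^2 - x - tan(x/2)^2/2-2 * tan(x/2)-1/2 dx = (x^3 - 2*x - 1)*tan(x/2) + C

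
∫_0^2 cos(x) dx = sin(2)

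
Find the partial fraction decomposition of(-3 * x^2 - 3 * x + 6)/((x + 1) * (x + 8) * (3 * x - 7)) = -78/(155*(3*x - 7)) - 162/(217*(x + 8)) - 3/(35*(x + 1))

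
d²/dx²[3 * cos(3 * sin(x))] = 9*sin(x)*sin(3*sin(x)) - 27*cos(x)^2*cos(3*sin(x))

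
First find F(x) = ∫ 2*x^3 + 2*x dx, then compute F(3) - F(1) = 48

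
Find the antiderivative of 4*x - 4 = 2*x^2 - 4*x + C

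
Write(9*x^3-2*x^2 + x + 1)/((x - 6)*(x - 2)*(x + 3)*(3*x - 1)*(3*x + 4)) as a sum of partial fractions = 681/(5500*(3*x + 4)) + 39/(4250*(3*x - 1)) - 263/(2250*(x + 3)) - 67/(1000*(x - 2)) + 1879/(13464*(x - 6))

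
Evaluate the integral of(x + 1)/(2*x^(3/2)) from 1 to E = -exp(-1/2) + exp(1/2)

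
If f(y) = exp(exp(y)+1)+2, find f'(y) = exp(y + exp(y) + 1)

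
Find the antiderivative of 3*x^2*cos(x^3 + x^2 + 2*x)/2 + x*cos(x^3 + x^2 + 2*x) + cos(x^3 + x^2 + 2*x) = sin(x*(x^2 + x + 2))/2 + C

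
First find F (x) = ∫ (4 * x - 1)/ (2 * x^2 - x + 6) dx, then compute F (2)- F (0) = -log(6) + log(12)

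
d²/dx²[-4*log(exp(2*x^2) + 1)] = (-64*x^2*exp(2*x^2) - 16*exp(4*x^2) - 16*exp(2*x^2))/(exp(4*x^2) + 2*exp(2*x^2) + 1)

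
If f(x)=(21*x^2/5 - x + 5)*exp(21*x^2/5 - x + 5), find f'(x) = 882*x^3*exp(21*x^2/5 - x + 5)/25 - 63*x^2*exp(21*x^2/5 - x + 5)/5 + 257*x*exp(21*x^2/5 - x + 5)/5 - 6*exp(21*x^2/5 - x + 5)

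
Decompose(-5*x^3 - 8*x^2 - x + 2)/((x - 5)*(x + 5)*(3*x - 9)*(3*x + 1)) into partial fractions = 11/(1680*(3*x + 1)) - 9/(70*(x + 5)) + 13/(30*(x - 3)) - 69/(80*(x - 5))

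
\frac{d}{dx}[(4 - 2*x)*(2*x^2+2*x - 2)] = -12*x^2 + 8*x + 12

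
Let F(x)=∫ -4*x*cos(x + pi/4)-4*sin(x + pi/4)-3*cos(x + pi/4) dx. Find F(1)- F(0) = -7*sin(pi/4 + 1) + 3*sqrt(2)/2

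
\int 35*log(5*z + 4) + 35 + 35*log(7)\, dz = 7*(5*z + 4)*log(35*z + 28) + C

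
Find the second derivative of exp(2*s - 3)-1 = 4*exp(2*s - 3)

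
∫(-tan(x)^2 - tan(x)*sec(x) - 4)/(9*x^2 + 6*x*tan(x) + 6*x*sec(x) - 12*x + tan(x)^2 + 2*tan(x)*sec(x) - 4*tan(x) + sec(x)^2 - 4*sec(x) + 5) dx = acot(3*x + tan(x) + sec(x) - 2) + C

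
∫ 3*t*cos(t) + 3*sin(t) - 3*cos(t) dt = (3*t - 3)*sin(t) + C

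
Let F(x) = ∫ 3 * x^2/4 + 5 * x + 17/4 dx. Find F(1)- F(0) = 7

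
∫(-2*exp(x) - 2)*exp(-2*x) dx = (exp(x) + 1)^2*exp(-2*x) + C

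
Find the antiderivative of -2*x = -x^2 + C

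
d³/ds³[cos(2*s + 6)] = 8*sin(2*s + 6)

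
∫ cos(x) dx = sin(x) + C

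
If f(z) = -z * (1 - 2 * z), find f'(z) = 4*z - 1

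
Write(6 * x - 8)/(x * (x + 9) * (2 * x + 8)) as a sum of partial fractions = -31/(45*(x + 9)) + 4/(5*(x + 4)) - 1/(9*x)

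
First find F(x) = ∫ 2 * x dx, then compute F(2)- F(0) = 4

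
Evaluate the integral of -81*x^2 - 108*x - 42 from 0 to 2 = -516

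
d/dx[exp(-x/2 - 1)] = -exp(-x/2 - 1)/2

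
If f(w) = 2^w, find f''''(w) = 2^w*log(2)^4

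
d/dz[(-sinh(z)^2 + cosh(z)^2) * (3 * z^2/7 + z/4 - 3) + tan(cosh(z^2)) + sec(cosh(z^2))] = 2*z*sin(cosh(z^2))*sinh(z^2)/cos(cosh(z^2))^2 + 6*z/7 + 2*z*sinh(z^2)/cos(cosh(z^2))^2 + 1/4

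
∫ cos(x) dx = sin(x) + C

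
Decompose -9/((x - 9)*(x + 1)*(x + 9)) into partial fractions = -1/(16*(x + 9)) + 9/(80*(x + 1)) - 1/(20*(x - 9))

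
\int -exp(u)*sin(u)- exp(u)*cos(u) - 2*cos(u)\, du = (-exp(u) - 2)*sin(u) + C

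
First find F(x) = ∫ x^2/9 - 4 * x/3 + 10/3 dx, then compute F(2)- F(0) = 116/27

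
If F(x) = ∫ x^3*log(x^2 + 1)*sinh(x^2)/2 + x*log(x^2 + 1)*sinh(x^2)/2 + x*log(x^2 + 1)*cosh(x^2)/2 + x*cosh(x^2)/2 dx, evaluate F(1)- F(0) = log(2)*cosh(1)/2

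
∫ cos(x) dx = sin(x) + C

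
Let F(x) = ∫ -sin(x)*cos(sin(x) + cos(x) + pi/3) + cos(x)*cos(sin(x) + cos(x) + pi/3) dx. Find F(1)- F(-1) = -sin(-sin(1) + cos(1) + pi/3) + sin(cos(1) + sin(1) + pi/3)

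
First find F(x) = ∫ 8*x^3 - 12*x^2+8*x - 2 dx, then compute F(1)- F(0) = 0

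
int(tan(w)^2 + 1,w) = tan(w) + C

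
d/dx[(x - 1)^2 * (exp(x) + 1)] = x^2*exp(x) + 2*x - exp(x) - 2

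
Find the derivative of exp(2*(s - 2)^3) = 6*s^2*exp(2*s^3 - 12*s^2 + 24*s - 16) - 24*s*exp(2*s^3 - 12*s^2 + 24*s - 16) + 24*exp(2*s^3 - 12*s^2 + 24*s - 16)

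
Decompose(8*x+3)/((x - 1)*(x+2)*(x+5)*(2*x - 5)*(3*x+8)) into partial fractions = 135/(434*(3*x + 8)) + 368/(12555*(2*x - 5)) - 37/(1890*(x + 5)) - 13/(162*(x + 2)) - 1/(54*(x - 1))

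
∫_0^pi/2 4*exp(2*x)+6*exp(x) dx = -16 - 2*exp(pi/2) + 2*(2 + exp(pi/2))^2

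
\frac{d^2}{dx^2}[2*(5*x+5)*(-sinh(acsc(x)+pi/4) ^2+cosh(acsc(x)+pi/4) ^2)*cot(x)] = 20*(x*cos(x)/sin(x) - 1 + cos(x)/sin(x))/sin(x)^2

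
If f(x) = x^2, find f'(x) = 2*x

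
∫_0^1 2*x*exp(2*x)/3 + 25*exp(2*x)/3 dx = -4 + 13*exp(2)/3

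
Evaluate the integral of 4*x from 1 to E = -2 + 2*exp(2)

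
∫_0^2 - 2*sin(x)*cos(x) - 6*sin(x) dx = -16 + (cos(2) + 3)^2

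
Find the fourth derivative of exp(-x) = exp(-x)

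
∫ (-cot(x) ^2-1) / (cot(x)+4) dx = log(cot(x) + 4) + C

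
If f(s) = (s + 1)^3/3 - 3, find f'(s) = s^2 + 2*s + 1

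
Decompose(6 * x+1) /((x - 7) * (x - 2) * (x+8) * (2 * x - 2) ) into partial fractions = 47/(2700*(x + 8)) + 7/(108*(x - 1)) - 13/(100*(x - 2)) + 43/(900*(x - 7))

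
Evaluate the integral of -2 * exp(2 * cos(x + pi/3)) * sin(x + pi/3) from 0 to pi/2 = -E + exp(-sqrt(3))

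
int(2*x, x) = x^2 + C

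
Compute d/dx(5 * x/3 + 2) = 5/3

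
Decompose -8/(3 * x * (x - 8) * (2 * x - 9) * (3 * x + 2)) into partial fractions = 18/(403*(3*x + 2)) + 64/(5859*(2*x - 9)) - 1/(546*(x - 8)) - 1/(54*x)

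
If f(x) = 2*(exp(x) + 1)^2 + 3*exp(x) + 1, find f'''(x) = 16*exp(2*x) + 7*exp(x)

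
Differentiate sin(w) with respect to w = cos(w)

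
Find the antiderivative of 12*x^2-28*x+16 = 4*x^3 - 14*x^2 + 16*x + C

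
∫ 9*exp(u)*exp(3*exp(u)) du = 3*exp(3*exp(u)) + C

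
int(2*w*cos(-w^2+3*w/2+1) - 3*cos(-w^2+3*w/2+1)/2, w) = -sin(-w^2 + 3*w/2 + 1) + C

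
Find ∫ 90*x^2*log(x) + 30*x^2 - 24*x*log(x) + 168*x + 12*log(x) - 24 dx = 6*(x*log(x) + 3)*(5*x^2 - 2*x + 2) + C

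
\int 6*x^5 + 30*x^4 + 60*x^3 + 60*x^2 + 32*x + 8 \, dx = x^6 + 6*x^5 + 15*x^4 + 20*x^3 + 16*x^2 + 8*x + C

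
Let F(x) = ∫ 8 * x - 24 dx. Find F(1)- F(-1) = -48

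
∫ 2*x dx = x^2 + C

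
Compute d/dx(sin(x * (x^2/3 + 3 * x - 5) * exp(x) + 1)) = (x^3/3 + 4*x^2 + x - 5)*exp(x)*cos(x^3*exp(x)/3 + 3*x^2*exp(x) - 5*x*exp(x) + 1)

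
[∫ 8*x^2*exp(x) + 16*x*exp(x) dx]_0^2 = 32*exp(2)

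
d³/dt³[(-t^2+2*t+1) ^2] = 24*t - 24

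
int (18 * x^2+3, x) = 6*x^3 + 3*x + C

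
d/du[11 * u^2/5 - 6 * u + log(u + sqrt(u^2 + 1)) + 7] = (22*u^3 + 22*u^2*sqrt(u^2 + 1) - 30*u^2 - 30*u*sqrt(u^2 + 1) + 27*u + 5*sqrt(u^2 + 1) - 30)/(5*u^2 + 5*u*sqrt(u^2 + 1) + 5)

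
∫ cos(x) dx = sin(x) + C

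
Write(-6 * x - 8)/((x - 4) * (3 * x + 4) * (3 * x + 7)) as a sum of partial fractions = 6/(19*(3*x + 7)) - 2/(19*(x - 4))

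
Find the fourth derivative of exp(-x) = exp(-x)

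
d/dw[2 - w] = -1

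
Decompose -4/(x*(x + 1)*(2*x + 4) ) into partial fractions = -1/(x + 2) + 2/(x + 1) - 1/x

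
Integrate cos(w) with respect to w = sin(w) + C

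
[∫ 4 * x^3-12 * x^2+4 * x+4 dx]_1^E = -4 + (-2 + (-1 + E)^2)^2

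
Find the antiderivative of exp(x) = exp(x) + C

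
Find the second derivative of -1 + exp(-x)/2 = exp(-x)/2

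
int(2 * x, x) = x^2 + C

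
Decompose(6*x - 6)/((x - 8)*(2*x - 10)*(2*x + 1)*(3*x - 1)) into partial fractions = -27/(805*(3*x - 1)) + 36/(935*(2*x + 1)) - 2/(77*(x - 5)) + 7/(391*(x - 8))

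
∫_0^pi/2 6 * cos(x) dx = 6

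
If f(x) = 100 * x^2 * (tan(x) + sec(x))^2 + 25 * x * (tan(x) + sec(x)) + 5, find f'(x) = 200*x^2*sin(x)^2/cos(x)^3 + 400*x^2*sin(x)/cos(x)^3 + 200*x^2/cos(x)^3 + 425*x*sin(x)/cos(x)^2 + 200*x*tan(x)^2 + 225*x/cos(x)^2 + 25*tan(x) + 25/cos(x)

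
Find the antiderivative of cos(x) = sin(x) + C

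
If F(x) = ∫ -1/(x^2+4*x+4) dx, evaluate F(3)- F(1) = -2/15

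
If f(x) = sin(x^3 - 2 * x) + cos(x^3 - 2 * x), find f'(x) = -3*x^2*sin(x^3 - 2*x) + 3*x^2*cos(x^3 - 2*x) + 2*sin(x^3 - 2*x) - 2*cos(x^3 - 2*x)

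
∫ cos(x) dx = sin(x) + C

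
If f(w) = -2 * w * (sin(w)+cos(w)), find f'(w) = -2*sqrt(2)*(w*cos(w + pi/4) + sin(w + pi/4))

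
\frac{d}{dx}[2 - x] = -1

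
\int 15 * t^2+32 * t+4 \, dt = 5*t^3 + 16*t^2 + 4*t + C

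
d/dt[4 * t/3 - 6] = 4/3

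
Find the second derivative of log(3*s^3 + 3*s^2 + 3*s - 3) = (-3*s^4 - 4*s^3 - 2*s^2 - 8*s - 3)/(s^6 + 2*s^5 + 3*s^4 - s^2 - 2*s + 1)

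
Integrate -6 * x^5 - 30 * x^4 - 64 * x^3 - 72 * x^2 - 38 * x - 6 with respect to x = -x^6 - 6*x^5 - 16*x^4 - 24*x^3 - 19*x^2 - 6*x + C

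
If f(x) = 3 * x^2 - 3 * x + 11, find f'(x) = 6*x - 3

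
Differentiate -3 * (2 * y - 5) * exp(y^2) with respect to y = -12*y^2*exp(y^2) + 30*y*exp(y^2) - 6*exp(y^2)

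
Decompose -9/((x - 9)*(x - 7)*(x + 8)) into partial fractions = -3/(85*(x + 8)) + 3/(10*(x - 7)) - 9/(34*(x - 9))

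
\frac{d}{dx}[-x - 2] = -1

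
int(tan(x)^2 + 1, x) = tan(x) + C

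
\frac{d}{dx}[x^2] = 2*x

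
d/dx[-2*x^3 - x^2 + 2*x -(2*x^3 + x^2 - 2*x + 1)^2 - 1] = -24*x^5 - 20*x^4 + 28*x^3 - 6*x^2 - 14*x + 6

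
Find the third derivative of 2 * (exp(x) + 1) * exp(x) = 16*exp(2*x) + 2*exp(x)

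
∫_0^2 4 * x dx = 8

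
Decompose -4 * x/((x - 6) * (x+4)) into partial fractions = -8/(5*(x + 4)) - 12/(5*(x - 6))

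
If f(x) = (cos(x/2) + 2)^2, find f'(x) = -2*sin(x/2) - sin(x)/2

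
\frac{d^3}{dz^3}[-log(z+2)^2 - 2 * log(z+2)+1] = (2 - 4*log(z + 2))/(z^3 + 6*z^2 + 12*z + 8)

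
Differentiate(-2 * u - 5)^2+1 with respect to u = 8*u + 20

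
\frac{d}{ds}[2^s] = 2^s*log(2)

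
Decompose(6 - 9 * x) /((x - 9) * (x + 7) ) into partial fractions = -69/(16*(x + 7)) - 75/(16*(x - 9))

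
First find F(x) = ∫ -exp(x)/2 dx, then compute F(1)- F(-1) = -E/2 + exp(-1)/2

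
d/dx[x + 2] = 1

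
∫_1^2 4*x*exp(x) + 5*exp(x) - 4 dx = -5*E - 4 + 9*exp(2)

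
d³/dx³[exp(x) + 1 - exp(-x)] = (exp(2*x) + 1)*exp(-x)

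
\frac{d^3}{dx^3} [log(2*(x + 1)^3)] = 6/(x^3 + 3*x^2 + 3*x + 1)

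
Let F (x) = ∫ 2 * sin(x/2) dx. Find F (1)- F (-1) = 0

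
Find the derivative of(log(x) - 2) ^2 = (2*log(x) - 4)/x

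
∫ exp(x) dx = exp(x) + C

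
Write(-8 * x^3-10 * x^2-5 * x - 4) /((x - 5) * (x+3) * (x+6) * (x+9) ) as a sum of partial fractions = -5063/(252*(x + 9)) + 1394/(99*(x + 6)) - 137/(144*(x + 3)) - 1279/(1232*(x - 5))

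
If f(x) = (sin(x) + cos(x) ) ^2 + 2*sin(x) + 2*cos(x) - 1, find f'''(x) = -8*cos(2*x) - 2*sqrt(2)*cos(x + pi/4)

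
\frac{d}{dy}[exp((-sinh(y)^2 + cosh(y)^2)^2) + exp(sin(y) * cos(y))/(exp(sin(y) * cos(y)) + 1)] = exp(sin(2*y)/2)*cos(2*y)/(exp(sin(2*y)/2) + 1)^2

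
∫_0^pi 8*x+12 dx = -9 + (-2*pi - 3)^2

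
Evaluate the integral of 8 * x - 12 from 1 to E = -1 + (-3 + 2*E)^2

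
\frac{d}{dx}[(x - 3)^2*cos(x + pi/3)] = -x^2*sin(x + pi/3) + 6*x*sin(x + pi/3) + 2*x*cos(x + pi/3) - 9*sin(x + pi/3) - 6*cos(x + pi/3)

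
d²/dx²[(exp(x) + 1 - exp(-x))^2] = (4*exp(4*x) + 2*exp(3*x) - 2*exp(x) + 4)*exp(-2*x)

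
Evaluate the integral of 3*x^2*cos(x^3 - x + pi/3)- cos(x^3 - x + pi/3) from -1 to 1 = 0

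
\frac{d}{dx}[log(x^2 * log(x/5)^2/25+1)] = (2*x*log(x)^2 - 4*x*log(5)*log(x) + 2*x*log(x) - 2*x*log(5) + 2*x*log(5)^2)/(x^2*log(x)^2 - 2*x^2*log(5)*log(x) + x^2*log(5)^2 + 25)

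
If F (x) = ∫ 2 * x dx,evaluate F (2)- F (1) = 3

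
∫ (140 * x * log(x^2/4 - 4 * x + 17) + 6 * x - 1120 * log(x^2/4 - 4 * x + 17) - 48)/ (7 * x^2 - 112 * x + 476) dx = (35*log((x - 8)^2/4 + 1) + 3)*log((x - 8)^2/4 + 1)/7 + C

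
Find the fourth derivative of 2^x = 2^x*log(2)^4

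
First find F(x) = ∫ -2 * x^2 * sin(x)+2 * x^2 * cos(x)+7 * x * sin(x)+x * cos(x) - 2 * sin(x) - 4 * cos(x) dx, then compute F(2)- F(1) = cos(2) + sin(2) + 2*cos(1) + 2*sin(1)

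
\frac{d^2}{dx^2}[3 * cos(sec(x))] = -3*(sin(x)^2*sin(1/cos(x)) + sin(x)^2*cos(1/cos(x))/cos(x) + sin(1/cos(x)))/cos(x)^3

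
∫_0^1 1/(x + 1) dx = log(2)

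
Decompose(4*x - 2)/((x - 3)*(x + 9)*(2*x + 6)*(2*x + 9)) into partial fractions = -16/(81*(2*x + 9)) + 19/(648*(x + 9)) + 7/(108*(x + 3)) + 1/(216*(x - 3))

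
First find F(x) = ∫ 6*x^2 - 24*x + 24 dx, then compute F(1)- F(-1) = 52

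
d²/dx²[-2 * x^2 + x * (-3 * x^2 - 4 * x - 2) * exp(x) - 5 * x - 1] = -3*x^3*exp(x) - 22*x^2*exp(x) - 36*x*exp(x) - 12*exp(x) - 4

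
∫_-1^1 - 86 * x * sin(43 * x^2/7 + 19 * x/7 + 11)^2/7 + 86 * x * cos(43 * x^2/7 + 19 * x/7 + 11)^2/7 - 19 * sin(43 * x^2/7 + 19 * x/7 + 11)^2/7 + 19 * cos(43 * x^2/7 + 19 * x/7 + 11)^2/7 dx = -sin(202/7)/2 + sin(278/7)/2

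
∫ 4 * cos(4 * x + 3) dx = sin(4*x + 3) + C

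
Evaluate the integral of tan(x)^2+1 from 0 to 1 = tan(1)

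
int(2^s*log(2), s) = 2^s + C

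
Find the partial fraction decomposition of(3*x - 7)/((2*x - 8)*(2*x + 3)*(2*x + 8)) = 23/(110*(2*x + 3)) - 19/(160*(x + 4)) + 5/(352*(x - 4))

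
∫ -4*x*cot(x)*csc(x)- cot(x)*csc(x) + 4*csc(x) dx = (4*x + 1)*csc(x) + C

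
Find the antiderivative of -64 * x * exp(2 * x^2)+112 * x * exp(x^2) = (56 - 16*exp(x^2))*exp(x^2) + C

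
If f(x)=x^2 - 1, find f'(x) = 2*x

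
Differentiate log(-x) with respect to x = 1/x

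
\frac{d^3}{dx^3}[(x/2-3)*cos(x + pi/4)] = x*sin(x + pi/4)/2 - 3*sin(x + pi/4) - 3*cos(x + pi/4)/2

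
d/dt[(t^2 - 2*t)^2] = 4*t^3 - 12*t^2 + 8*t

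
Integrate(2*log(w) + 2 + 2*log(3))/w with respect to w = (log(3*w) + 1)^2 + C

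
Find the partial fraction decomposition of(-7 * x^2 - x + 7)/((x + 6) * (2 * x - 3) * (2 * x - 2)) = -41/(30*(2*x - 3)) - 239/(210*(x + 6)) + 1/(14*(x - 1))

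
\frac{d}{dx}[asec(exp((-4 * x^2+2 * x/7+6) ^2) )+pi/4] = (3136*x^3 - 336*x^2 - 4696*x + 168)*exp(-16*x^4 + 16*x^3/7 + 2348*x^2/49 - 24*x/7 - 36)/(49*sqrt(1 - exp(-72)*exp(-48*x/7)*exp(4696*x^2/49)*exp(32*x^3/7)*exp(-32*x^4)))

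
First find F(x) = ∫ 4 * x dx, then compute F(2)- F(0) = 8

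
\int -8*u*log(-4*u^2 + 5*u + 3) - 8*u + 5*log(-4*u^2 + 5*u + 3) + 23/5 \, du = -2*u/5 + (-4*u^2 + 5*u + 3)*log(-4*u^2 + 5*u + 3) + C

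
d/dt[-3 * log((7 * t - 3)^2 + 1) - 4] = (126 - 294*t)/(49*t^2 - 42*t + 10)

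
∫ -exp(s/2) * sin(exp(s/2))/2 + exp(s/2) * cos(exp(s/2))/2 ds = sqrt(2)*sin(exp(s/2) + pi/4) + C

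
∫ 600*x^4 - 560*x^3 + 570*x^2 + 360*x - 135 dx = 120*x^5 - 140*x^4 + 190*x^3 + 180*x^2 - 135*x + C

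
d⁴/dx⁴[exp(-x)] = exp(-x)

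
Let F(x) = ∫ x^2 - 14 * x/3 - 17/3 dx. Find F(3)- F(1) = -64/3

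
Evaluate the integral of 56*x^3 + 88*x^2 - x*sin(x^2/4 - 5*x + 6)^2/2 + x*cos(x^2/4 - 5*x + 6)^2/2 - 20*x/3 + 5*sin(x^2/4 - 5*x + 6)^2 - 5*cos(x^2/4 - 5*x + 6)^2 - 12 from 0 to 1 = -sin(12)/2 + sin(5/2)/2 + 28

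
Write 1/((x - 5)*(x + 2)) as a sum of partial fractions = -1/(7*(x + 2)) + 1/(7*(x - 5))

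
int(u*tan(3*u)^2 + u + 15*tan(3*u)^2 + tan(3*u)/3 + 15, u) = (u/3 + 5)*tan(3*u) + C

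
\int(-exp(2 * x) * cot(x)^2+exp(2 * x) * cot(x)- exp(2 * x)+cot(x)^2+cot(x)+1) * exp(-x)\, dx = 2*cot(x)*sinh(x) + C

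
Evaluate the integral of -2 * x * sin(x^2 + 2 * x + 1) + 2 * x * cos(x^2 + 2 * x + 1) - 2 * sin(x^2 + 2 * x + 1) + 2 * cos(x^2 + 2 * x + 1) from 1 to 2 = cos(9) + sin(9) - cos(4) - sin(4)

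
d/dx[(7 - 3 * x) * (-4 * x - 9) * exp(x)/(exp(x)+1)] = (12*x^2*exp(x) + 24*x*exp(2*x) + 23*x*exp(x) - exp(2*x) - 64*exp(x))/(exp(2*x) + 2*exp(x) + 1)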